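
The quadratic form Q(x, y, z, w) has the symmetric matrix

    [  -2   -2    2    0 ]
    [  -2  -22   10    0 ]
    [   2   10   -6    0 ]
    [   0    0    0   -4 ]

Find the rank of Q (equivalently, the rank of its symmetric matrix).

Congruent diagonalization of A (simultaneous row and column reduction) yields pivots -2, -20, -4/5, -4.
Counting signs: 4 negative.
The rank is the number of nonzero pivots: 4.

4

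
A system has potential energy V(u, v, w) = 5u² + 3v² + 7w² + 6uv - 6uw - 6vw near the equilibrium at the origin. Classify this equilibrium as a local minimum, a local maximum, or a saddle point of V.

local minimum

The Hessian at the origin is H = [[10, 6, -6], [6, 6, -6], [-6, -6, 14]].
Congruent diagonalization of H (simultaneous row and column reduction) yields pivots 10, 12/5, 8.
Counting signs: 3 positive.
H is positive definite, so the origin is a strict local minimum.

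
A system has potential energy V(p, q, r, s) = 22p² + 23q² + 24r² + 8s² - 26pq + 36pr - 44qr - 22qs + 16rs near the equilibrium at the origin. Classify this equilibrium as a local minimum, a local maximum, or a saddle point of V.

The Hessian at the origin is H = [[44, -26, 36, 0], [-26, 46, -44, -22], [36, -44, 48, 16], [0, -22, 16, 16]].
Congruent diagonalization of H (simultaneous row and column reduction) yields pivots 44, 337/11, 568/337, 10/71.
So there are 4 positive pivots.
H is positive definite, so the origin is a strict local minimum.

local minimum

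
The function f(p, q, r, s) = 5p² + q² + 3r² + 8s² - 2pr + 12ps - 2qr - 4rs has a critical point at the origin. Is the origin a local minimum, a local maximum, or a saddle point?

local minimum

The Hessian at the origin is H = [[10, 0, -2, 12], [0, 2, -2, 0], [-2, -2, 6, -4], [12, 0, -4, 16]].
Congruent diagonalization of H (simultaneous row and column reduction) yields pivots 10, 2, 18/5, 8/9.
Counting signs: 4 positive.
H is positive definite, so the origin is a strict local minimum.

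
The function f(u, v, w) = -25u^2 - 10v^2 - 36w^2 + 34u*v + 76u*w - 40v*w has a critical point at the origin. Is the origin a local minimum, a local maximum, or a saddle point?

The Hessian at the origin is H = [[-50, 34, 76], [34, -20, -40], [76, -40, -72]].
Symmetric row and column elimination reduces H to a congruent diagonal form with pivots -50, 78/25, -8/39.
Counting signs: 1 positive, 2 negative.
H is indefinite, so the origin is a saddle point.

saddle point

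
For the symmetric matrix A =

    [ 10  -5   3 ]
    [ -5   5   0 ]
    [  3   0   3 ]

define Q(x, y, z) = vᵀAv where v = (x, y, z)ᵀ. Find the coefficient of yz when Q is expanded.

The coefficient of yz is A[2,3] + A[3,2] = 2·0 = 0.

0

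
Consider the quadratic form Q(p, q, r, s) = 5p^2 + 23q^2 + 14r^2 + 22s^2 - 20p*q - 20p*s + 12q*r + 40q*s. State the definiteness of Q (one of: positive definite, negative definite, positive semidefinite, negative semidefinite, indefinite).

positive definite

The symmetric matrix is A = [[5, -10, 0, -10], [-10, 23, 6, 20], [0, 6, 14, 0], [-10, 20, 0, 22]].
Congruent diagonalization of A (simultaneous row and column reduction) yields pivots 5, 3, 2, 2.
So there are 4 positive pivots.
Hence Q is positive definite.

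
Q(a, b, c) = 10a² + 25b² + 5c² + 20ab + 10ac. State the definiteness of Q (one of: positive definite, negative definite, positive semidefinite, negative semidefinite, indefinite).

positive definite

Write A = [[10, 10, 5], [10, 25, 0], [5, 0, 5]].
Applying the same elementary operations to the rows and columns of A produces a congruent diagonal matrix with entries 10, 15, 5/6.
Counting signs: 3 positive.
Hence Q is positive definite.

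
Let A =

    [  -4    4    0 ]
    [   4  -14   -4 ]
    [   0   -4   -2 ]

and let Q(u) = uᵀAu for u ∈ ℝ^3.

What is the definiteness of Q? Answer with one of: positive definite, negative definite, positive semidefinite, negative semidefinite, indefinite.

negative definite

Leading principal minors: Δ_1 = -4, Δ_2 = 40, Δ_3 = -16.
The signs alternate starting with Δ_1 < 0, so by Sylvester's criterion Q is negative definite.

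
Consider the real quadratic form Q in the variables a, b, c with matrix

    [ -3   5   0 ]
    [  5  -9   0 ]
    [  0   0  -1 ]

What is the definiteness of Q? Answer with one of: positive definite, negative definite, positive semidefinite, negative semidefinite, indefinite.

negative definite

Row-reducing A symmetrically gives the diagonal entries -3, -2/3, -1.
So there are 3 negative pivots.
Hence Q is negative definite.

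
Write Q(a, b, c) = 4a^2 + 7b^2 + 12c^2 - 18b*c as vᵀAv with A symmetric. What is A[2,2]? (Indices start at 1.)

7

The coefficient of b^2 in Q is 7, and that is exactly A[2,2].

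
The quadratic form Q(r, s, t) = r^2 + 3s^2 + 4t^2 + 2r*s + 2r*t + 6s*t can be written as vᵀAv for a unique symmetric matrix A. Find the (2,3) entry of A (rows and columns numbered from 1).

The coefficient of s·t in Q is 6. For a symmetric A this equals A[2,3] + A[3,2] = 2·A[2,3].
So A[2,3] = 6/2 = 3.

3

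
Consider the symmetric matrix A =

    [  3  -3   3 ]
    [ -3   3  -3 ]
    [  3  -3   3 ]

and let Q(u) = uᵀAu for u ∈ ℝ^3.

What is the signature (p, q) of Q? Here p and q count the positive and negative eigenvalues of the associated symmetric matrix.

(1, 0)

Congruent diagonalization of A (simultaneous row and column reduction) yields pivots 3, 0, 0.
Counting signs: 1 positive, 2 zero.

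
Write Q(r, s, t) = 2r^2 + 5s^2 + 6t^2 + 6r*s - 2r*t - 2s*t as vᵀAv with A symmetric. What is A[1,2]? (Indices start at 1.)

The coefficient of r·s in Q is 6. For a symmetric A this equals A[1,2] + A[2,1] = 2·A[1,2].
So A[1,2] = 6/2 = 3.

3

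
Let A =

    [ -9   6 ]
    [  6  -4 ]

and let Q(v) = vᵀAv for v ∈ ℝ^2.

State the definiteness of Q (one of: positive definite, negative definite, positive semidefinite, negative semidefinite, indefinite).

Symmetric row and column elimination reduces A to a congruent diagonal form with pivots -9, 0.
That gives 1 negative, 1 zero pivots.
Hence Q is negative semidefinite.

negative semidefinite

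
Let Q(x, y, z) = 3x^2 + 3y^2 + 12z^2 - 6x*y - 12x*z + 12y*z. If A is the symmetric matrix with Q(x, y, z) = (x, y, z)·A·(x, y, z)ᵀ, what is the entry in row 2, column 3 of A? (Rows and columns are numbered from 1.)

The coefficient of y·z in Q is 12. For a symmetric A this equals A[2,3] + A[3,2] = 2·A[2,3].
So A[2,3] = 12/2 = 6.

6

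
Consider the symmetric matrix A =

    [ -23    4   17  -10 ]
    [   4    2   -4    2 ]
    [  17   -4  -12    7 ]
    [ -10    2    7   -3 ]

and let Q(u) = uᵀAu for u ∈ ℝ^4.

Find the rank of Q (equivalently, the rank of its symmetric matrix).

4

Congruent diagonalization of A (simultaneous row and column reduction) yields pivots -23, 62/23, 5/31, 4/5.
Counting signs: 3 positive, 1 negative.
The rank is the number of nonzero pivots: 4.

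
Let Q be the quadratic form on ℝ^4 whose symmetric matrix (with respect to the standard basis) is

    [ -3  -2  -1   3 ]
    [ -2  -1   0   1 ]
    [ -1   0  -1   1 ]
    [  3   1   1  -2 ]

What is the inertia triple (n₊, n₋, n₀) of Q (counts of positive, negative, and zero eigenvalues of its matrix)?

Symmetric row and column elimination reduces A to a congruent diagonal form with pivots -3, 1/3, -2, 0.
Counting signs: 1 positive, 2 negative, 1 zero.

(1, 2, 1)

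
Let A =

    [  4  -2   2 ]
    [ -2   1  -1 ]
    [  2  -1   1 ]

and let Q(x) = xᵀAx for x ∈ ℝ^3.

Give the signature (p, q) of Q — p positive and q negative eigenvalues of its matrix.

(1, 0)

Applying the same elementary operations to the rows and columns of A produces a congruent diagonal matrix with entries 4, 0, 0.
That gives 1 positive, 2 zero pivots.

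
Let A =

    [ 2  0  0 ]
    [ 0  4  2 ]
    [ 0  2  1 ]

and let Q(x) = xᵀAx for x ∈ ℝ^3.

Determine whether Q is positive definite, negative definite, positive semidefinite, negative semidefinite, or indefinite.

positive semidefinite

Applying the same elementary operations to the rows and columns of A produces a congruent diagonal matrix with entries 2, 4, 0.
That gives 2 positive, 1 zero pivots.
Hence Q is positive semidefinite.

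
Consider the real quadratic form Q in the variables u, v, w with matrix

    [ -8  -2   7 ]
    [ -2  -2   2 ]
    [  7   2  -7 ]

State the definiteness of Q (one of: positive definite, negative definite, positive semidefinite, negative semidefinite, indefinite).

negative definite

Leading principal minors: Δ_1 = -8, Δ_2 = 12, Δ_3 = -10.
The signs alternate starting with Δ_1 < 0, so by Sylvester's criterion Q is negative definite.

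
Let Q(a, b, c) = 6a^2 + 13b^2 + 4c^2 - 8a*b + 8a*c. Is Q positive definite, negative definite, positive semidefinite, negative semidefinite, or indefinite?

positive definite

The associated matrix is A = [[6, -4, 4], [-4, 13, 0], [4, 0, 4]].
Applying the same elementary operations to the rows and columns of A produces a congruent diagonal matrix with entries 6, 31/3, 20/31.
Counting signs: 3 positive.
Hence Q is positive definite.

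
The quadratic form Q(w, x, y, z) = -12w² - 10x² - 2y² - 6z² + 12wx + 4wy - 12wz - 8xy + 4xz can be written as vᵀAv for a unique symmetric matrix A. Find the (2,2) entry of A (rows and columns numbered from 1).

-10

The coefficient of x² in Q is -10, and that is exactly A[2,2].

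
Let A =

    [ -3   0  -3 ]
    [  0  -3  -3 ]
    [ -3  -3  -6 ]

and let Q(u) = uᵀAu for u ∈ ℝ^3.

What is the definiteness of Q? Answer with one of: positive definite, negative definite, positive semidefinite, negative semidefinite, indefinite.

Congruent diagonalization of A (simultaneous row and column reduction) yields pivots -3, -3, 0.
So there are 2 negative, 1 zero pivots.
Hence Q is negative semidefinite.

negative semidefinite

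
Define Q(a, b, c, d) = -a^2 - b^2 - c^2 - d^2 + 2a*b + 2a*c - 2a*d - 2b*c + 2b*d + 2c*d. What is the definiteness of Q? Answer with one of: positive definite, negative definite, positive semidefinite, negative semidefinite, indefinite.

The symmetric matrix is A = [[-1, 1, 1, -1], [1, -1, -1, 1], [1, -1, -1, 1], [-1, 1, 1, -1]].
Applying the same elementary operations to the rows and columns of A produces a congruent diagonal matrix with entries -1, 0, 0, 0.
That gives 1 negative, 3 zero pivots.
Hence Q is negative semidefinite.

negative semidefinite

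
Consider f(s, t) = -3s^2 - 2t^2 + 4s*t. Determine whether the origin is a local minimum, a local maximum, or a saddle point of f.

The Hessian at the origin is H = [[-6, 4], [4, -4]].
det H = -6·-4 − (4)² = 8 > 0 and H[1,1] = -6 < 0, so H is negative definite.
Therefore the origin is a local maximum.

local maximum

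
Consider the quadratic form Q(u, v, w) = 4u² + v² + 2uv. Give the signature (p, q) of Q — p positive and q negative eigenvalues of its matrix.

The symmetric matrix is A = [[4, 1, 0], [1, 1, 0], [0, 0, 0]].
Congruent diagonalization of A (simultaneous row and column reduction) yields pivots 4, 3/4, 0.
Counting signs: 2 positive, 1 zero.

(2, 0)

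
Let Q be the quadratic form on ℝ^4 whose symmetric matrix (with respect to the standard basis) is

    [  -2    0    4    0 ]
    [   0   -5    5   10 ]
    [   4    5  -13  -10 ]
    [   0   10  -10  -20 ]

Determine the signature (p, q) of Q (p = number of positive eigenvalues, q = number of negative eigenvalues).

(0, 2)

Symmetric row and column elimination reduces A to a congruent diagonal form with pivots -2, -5, 0, 0.
Counting signs: 2 negative, 2 zero.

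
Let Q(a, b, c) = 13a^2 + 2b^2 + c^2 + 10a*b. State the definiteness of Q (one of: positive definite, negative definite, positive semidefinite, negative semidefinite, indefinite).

Write A = [[13, 5, 0], [5, 2, 0], [0, 0, 1]].
Symmetric row and column elimination reduces A to a congruent diagonal form with pivots 13, 1/13, 1.
That gives 3 positive pivots.
Hence Q is positive definite.

positive definite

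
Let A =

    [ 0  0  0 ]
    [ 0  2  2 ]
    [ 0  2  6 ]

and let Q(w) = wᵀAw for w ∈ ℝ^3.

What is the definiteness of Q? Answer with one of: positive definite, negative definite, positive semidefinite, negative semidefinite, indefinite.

Applying the same elementary operations to the rows and columns of A produces a congruent diagonal matrix with entries 0, 2, 4.
So there are 2 positive, 1 zero pivots.
Hence Q is positive semidefinite.

positive semidefinite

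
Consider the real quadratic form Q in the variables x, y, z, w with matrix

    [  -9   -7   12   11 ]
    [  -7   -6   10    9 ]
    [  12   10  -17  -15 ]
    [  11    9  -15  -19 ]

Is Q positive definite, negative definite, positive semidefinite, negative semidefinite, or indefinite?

Applying the same elementary operations to the rows and columns of A produces a congruent diagonal matrix with entries -9, -5/9, -1/5, -5.
Counting signs: 4 negative.
Hence Q is negative definite.

negative definite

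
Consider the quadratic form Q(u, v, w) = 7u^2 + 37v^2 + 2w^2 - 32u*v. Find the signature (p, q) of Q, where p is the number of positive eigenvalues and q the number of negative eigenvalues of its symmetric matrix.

The associated matrix is A = [[7, -16, 0], [-16, 37, 0], [0, 0, 2]].
Row-reducing A symmetrically gives the diagonal entries 7, 3/7, 2.
That gives 3 positive pivots.

(3, 0)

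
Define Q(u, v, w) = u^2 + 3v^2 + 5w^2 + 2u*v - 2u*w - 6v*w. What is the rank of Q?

The symmetric matrix is A = [[1, 1, -1], [1, 3, -3], [-1, -3, 5]].
Row-reducing A symmetrically gives the diagonal entries 1, 2, 2.
Counting signs: 3 positive.
The rank is the number of nonzero pivots: 3.

3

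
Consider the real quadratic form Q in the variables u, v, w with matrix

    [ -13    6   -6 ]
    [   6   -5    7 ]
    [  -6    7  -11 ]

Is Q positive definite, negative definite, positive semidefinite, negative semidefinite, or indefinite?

negative definite

Congruent diagonalization of A (simultaneous row and column reduction) yields pivots -13, -29/13, -6/29.
So there are 3 negative pivots.
Hence Q is negative definite.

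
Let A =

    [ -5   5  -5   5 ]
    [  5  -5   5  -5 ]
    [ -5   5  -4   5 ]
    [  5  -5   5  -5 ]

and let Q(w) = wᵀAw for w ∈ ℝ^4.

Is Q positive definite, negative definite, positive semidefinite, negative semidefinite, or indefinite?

Row-reducing A symmetrically gives the diagonal entries -5, 0, 1, 0.
Counting signs: 1 positive, 1 negative, 2 zero.
Hence Q is indefinite.

indefinite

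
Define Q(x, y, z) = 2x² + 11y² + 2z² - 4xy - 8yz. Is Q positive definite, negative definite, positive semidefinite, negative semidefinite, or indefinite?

positive definite

The symmetric matrix of Q is A = [[2, -2, 0], [-2, 11, -4], [0, -4, 2]].
Leading principal minors: Δ_1 = 2, Δ_2 = 18, Δ_3 = 4.
All leading principal minors are positive, so by Sylvester's criterion Q is positive definite.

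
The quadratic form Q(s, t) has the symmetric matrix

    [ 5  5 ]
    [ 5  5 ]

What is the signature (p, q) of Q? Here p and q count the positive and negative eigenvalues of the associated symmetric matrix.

(1, 0)

Applying the same elementary operations to the rows and columns of A produces a congruent diagonal matrix with entries 5, 0.
Counting signs: 1 positive, 1 zero.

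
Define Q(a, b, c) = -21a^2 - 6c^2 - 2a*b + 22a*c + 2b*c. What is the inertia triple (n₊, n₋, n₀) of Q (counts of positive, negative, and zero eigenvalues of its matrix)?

The symmetric matrix is A = [[-21, -1, 11], [-1, 0, 1], [11, 1, -6]].
An LDLᵀ factorisation of A has diagonal entries -21, 1/21, -5.
So there are 1 positive, 2 negative pivots.

(1, 2, 0)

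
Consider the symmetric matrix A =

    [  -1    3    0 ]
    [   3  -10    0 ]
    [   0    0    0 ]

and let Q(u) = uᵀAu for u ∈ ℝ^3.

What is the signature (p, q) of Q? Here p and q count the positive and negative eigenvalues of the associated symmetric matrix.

(0, 2)

Row-reducing A symmetrically gives the diagonal entries -1, -1, 0.
Counting signs: 2 negative, 1 zero.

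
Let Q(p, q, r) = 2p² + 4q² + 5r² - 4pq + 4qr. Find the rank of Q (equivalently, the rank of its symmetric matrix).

3

Write A = [[2, -2, 0], [-2, 4, 2], [0, 2, 5]].
An LDLᵀ factorisation of A has diagonal entries 2, 2, 3.
So there are 3 positive pivots.
The rank is the number of nonzero pivots: 3.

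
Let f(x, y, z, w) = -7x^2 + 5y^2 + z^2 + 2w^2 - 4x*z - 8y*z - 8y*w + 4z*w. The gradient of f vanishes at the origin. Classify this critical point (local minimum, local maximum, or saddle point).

saddle point

The Hessian at the origin is H = [[-14, 0, -4, 0], [0, 10, -8, -8], [-4, -8, 2, 4], [0, -8, 4, 4]].
Applying the same elementary operations to the rows and columns of H produces a congruent diagonal matrix with entries -14, 10, -114/35, -12/19.
Counting signs: 1 positive, 3 negative.
H is indefinite, so the origin is a saddle point.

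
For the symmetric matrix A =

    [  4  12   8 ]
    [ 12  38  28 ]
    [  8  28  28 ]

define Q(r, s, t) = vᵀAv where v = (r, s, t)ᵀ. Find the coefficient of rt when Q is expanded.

16

The coefficient of rt is A[1,3] + A[3,1] = 2·8 = 16.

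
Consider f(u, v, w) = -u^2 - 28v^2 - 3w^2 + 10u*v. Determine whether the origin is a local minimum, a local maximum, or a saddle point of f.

The Hessian at the origin is H = [[-2, 10, 0], [10, -56, 0], [0, 0, -6]].
Congruent diagonalization of H (simultaneous row and column reduction) yields pivots -2, -6, -6.
That gives 3 negative pivots.
H is negative definite, so the origin is a strict local maximum.

local maximum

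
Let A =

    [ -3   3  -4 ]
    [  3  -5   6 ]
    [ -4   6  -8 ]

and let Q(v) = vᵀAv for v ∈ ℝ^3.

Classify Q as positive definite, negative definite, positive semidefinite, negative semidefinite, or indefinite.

Applying the same elementary operations to the rows and columns of A produces a congruent diagonal matrix with entries -3, -2, -2/3.
Counting signs: 3 negative.
Hence Q is negative definite.

negative definite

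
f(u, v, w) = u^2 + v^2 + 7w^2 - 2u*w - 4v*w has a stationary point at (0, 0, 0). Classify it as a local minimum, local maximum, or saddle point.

local minimum

The Hessian at the origin is H = [[2, 0, -2], [0, 2, -4], [-2, -4, 14]].
Symmetric row and column elimination reduces H to a congruent diagonal form with pivots 2, 2, 4.
Counting signs: 3 positive.
H is positive definite, so the origin is a strict local minimum.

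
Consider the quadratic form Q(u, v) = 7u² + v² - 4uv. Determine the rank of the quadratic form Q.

Write A = [[7, -2], [-2, 1]].
An LDLᵀ factorisation of A has diagonal entries 7, 3/7.
That gives 2 positive pivots.
The rank is the number of nonzero pivots: 2.

2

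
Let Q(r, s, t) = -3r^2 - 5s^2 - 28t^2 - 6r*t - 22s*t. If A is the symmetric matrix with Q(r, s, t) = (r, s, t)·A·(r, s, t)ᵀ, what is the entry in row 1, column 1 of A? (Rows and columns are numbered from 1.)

The coefficient of r^2 in Q is -3, and that is exactly A[1,1].

-3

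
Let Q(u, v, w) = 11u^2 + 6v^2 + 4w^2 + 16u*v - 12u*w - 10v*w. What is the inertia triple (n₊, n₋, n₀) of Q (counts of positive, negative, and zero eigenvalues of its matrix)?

Write A = [[11, 8, -6], [8, 6, -5], [-6, -5, 4]].
Row-reducing A symmetrically gives the diagonal entries 11, 2/11, -3/2.
That gives 2 positive, 1 negative pivots.

(2, 1, 0)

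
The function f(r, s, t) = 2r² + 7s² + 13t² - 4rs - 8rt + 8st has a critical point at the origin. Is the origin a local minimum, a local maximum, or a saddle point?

The Hessian at the origin is H = [[4, -4, -8], [-4, 14, 8], [-8, 8, 26]].
Row-reducing H symmetrically gives the diagonal entries 4, 10, 10.
So there are 3 positive pivots.
H is positive definite, so the origin is a strict local minimum.

local minimum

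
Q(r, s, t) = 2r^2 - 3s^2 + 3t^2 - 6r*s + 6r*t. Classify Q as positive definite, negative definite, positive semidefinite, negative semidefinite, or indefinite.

The associated matrix is A = [[2, -3, 3], [-3, -3, 0], [3, 0, 3]].
Symmetric row and column elimination reduces A to a congruent diagonal form with pivots 2, -15/2, 6/5.
Counting signs: 2 positive, 1 negative.
Hence Q is indefinite.

indefinite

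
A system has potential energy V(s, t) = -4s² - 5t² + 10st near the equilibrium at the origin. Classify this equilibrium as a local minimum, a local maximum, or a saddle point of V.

saddle point

The Hessian at the origin is H = [[-8, 10], [10, -10]].
det H = -8·-10 − (10)² = -20 < 0, so H is indefinite.
Therefore the origin is a saddle point.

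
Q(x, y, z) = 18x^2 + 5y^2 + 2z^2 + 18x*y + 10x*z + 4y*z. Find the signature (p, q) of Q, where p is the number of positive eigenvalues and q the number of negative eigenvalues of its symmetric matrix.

The symmetric matrix is A = [[18, 9, 5], [9, 5, 2], [5, 2, 2]].
Symmetric row and column elimination reduces A to a congruent diagonal form with pivots 18, 1/2, 1/9.
Counting signs: 3 positive.

(3, 0)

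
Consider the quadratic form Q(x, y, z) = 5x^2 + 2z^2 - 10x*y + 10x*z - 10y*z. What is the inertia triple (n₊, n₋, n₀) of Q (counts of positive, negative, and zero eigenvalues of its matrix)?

Write A = [[5, -5, 5], [-5, 0, -5], [5, -5, 2]].
Row-reducing A symmetrically gives the diagonal entries 5, -5, -3.
So there are 1 positive, 2 negative pivots.

(1, 2, 0)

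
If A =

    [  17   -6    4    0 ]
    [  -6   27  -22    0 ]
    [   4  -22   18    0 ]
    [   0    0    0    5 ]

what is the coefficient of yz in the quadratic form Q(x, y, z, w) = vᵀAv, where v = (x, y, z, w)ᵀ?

The coefficient of yz is A[2,3] + A[3,2] = 2·(-22) = -44.

-44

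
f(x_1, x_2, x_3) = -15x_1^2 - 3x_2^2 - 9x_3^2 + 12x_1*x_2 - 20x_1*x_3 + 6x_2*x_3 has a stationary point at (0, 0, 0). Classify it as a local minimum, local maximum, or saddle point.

local maximum

The Hessian at the origin is H = [[-30, 12, -20], [12, -6, 6], [-20, 6, -18]].
Applying the same elementary operations to the rows and columns of H produces a congruent diagonal matrix with entries -30, -6/5, -4/3.
That gives 3 negative pivots.
H is negative definite, so the origin is a strict local maximum.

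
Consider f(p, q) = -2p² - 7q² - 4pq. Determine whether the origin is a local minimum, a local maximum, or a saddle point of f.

The Hessian at the origin is H = [[-4, -4], [-4, -14]].
det H = -4·-14 − (-4)² = 40 > 0 and H[1,1] = -4 < 0, so H is negative definite.
Therefore the origin is a local maximum.

local maximum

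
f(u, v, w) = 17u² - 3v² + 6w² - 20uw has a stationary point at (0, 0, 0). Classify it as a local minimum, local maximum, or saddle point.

saddle point

The Hessian at the origin is H = [[34, 0, -20], [0, -6, 0], [-20, 0, 12]].
Applying the same elementary operations to the rows and columns of H produces a congruent diagonal matrix with entries 34, -6, 4/17.
That gives 2 positive, 1 negative pivots.
H is indefinite, so the origin is a saddle point.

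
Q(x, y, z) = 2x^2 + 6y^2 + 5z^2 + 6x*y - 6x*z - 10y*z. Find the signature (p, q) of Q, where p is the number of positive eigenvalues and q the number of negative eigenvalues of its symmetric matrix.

(3, 0)

Write A = [[2, 3, -3], [3, 6, -5], [-3, -5, 5]].
An LDLᵀ factorisation of A has diagonal entries 2, 3/2, 1/3.
Counting signs: 3 positive.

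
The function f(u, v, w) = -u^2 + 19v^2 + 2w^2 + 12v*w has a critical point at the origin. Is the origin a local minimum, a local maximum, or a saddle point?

saddle point

The Hessian at the origin is H = [[-2, 0, 0], [0, 38, 12], [0, 12, 4]].
Applying the same elementary operations to the rows and columns of H produces a congruent diagonal matrix with entries -2, 38, 4/19.
That gives 2 positive, 1 negative pivots.
H is indefinite, so the origin is a saddle point.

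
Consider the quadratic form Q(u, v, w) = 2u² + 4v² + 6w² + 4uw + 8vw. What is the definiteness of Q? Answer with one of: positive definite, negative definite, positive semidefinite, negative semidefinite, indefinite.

positive semidefinite

Write A = [[2, 0, 2], [0, 4, 4], [2, 4, 6]].
Row-reducing A symmetrically gives the diagonal entries 2, 4, 0.
Counting signs: 2 positive, 1 zero.
Hence Q is positive semidefinite.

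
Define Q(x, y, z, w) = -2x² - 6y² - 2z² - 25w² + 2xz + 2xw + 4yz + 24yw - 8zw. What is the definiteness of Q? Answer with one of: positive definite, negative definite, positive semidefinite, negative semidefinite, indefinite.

The associated matrix is A = [[-2, 0, 1, 1], [0, -6, 2, 12], [1, 2, -2, -4], [1, 12, -4, -25]].
Symmetric row and column elimination reduces A to a congruent diagonal form with pivots -2, -6, -5/6, -1/5.
So there are 4 negative pivots.
Hence Q is negative definite.

negative definite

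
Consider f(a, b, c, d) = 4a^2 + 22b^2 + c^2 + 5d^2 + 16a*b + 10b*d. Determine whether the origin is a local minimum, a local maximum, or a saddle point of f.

The Hessian at the origin is H = [[8, 16, 0, 0], [16, 44, 0, 10], [0, 0, 2, 0], [0, 10, 0, 10]].
An LDLᵀ factorisation of H has diagonal entries 8, 12, 2, 5/3.
That gives 4 positive pivots.
H is positive definite, so the origin is a strict local minimum.

local minimum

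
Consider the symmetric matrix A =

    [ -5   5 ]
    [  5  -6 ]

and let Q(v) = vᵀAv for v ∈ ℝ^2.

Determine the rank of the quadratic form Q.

2

Applying the same elementary operations to the rows and columns of A produces a congruent diagonal matrix with entries -5, -1.
That gives 2 negative pivots.
The rank is the number of nonzero pivots: 2.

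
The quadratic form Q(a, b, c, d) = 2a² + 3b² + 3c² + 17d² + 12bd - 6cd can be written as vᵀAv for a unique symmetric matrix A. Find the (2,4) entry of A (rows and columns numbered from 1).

6

The coefficient of b·d in Q is 12. For a symmetric A this equals A[2,4] + A[4,2] = 2·A[2,4].
So A[2,4] = 12/2 = 6.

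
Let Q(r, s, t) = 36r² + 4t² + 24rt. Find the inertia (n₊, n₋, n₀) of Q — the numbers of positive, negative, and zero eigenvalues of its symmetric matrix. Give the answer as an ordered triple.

The associated matrix is A = [[36, 0, 12], [0, 0, 0], [12, 0, 4]].
Applying the same elementary operations to the rows and columns of A produces a congruent diagonal matrix with entries 36, 0, 0.
Counting signs: 1 positive, 2 zero.

(1, 0, 2)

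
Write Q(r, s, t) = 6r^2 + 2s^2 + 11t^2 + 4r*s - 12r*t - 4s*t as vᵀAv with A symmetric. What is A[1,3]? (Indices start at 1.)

-6

The coefficient of r·t in Q is -12. For a symmetric A this equals A[1,3] + A[3,1] = 2·A[1,3].
So A[1,3] = -12/2 = -6.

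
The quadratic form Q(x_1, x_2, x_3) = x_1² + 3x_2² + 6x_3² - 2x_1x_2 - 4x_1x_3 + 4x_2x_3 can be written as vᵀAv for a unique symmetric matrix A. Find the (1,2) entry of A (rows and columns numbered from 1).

-1

The coefficient of x_1·x_2 in Q is -2. For a symmetric A this equals A[1,2] + A[2,1] = 2·A[1,2].
So A[1,2] = -2/2 = -1.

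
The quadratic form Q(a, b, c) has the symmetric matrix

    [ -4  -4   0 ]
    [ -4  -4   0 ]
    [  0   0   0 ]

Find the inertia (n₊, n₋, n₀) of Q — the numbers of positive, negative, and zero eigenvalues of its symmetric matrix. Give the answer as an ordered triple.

(0, 1, 2)

Row-reducing A symmetrically gives the diagonal entries -4, 0, 0.
So there are 1 negative, 2 zero pivots.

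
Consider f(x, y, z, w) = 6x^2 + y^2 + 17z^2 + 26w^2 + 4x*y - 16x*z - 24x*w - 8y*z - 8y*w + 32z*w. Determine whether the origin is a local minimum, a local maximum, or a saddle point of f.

The Hessian at the origin is H = [[12, 4, -16, -24], [4, 2, -8, -8], [-16, -8, 34, 32], [-24, -8, 32, 52]].
Applying the same elementary operations to the rows and columns of H produces a congruent diagonal matrix with entries 12, 2/3, 2, 4.
So there are 4 positive pivots.
H is positive definite, so the origin is a strict local minimum.

local minimum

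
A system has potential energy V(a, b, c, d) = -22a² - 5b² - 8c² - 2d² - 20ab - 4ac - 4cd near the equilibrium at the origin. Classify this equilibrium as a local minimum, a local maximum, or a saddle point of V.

The Hessian at the origin is H = [[-44, -20, -4, 0], [-20, -10, 0, 0], [-4, 0, -16, -4], [0, 0, -4, -4]].
Row-reducing H symmetrically gives the diagonal entries -44, -10/11, -12, -8/3.
So there are 4 negative pivots.
H is negative definite, so the origin is a strict local maximum.

local maximum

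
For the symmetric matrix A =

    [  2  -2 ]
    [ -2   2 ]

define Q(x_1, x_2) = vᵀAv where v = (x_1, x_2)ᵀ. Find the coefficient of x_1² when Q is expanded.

The coefficient of x_1² is the diagonal entry A[1,1] = 2.

2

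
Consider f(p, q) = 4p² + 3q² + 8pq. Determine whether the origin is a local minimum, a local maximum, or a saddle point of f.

saddle point

The Hessian at the origin is H = [[8, 8], [8, 6]].
det H = 8·6 − (8)² = -16 < 0, so H is indefinite.
Therefore the origin is a saddle point.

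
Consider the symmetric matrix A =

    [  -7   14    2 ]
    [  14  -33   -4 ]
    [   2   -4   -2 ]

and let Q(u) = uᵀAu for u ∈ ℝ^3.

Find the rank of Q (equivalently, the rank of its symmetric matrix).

3

Row-reducing A symmetrically gives the diagonal entries -7, -5, -10/7.
That gives 3 negative pivots.
The rank is the number of nonzero pivots: 3.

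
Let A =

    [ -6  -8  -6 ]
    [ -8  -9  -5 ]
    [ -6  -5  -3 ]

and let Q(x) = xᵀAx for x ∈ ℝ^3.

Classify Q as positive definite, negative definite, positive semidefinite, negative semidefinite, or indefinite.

Applying the same elementary operations to the rows and columns of A produces a congruent diagonal matrix with entries -6, 5/3, -12/5.
Counting signs: 1 positive, 2 negative.
Hence Q is indefinite.

indefinite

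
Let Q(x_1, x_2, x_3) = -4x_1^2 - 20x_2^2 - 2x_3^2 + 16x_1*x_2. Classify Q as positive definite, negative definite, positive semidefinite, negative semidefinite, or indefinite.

The associated matrix is A = [[-4, 8, 0], [8, -20, 0], [0, 0, -2]].
Symmetric row and column elimination reduces A to a congruent diagonal form with pivots -4, -4, -2.
So there are 3 negative pivots.
Hence Q is negative definite.

negative definite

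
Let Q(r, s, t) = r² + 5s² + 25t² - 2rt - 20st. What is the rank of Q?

The associated matrix is A = [[1, 0, -1], [0, 5, -10], [-1, -10, 25]].
Symmetric row and column elimination reduces A to a congruent diagonal form with pivots 1, 5, 4.
So there are 3 positive pivots.
The rank is the number of nonzero pivots: 3.

3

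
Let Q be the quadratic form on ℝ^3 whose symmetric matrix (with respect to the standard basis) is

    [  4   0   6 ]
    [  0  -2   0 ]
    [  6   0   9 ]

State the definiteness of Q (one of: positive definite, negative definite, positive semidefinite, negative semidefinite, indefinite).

indefinite

Row-reducing A symmetrically gives the diagonal entries 4, -2, 0.
So there are 1 positive, 1 negative, 1 zero pivots.
Hence Q is indefinite.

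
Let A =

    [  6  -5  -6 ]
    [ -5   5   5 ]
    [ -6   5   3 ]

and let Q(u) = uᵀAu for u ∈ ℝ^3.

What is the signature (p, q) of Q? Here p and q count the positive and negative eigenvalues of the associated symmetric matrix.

(2, 1)

An LDLᵀ factorisation of A has diagonal entries 6, 5/6, -3.
That gives 2 positive, 1 negative pivots.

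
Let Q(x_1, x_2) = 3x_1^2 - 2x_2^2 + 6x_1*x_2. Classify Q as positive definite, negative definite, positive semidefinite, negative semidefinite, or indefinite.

The symmetric matrix of Q is [[3, 3], [3, -2]].
For the 2×2 matrix [[3, 3], [3, -2]]: det = 3·-2 − (3)² = -15, trace = 1.
det < 0 so the eigenvalues have opposite signs; the form is indefinite.

indefinite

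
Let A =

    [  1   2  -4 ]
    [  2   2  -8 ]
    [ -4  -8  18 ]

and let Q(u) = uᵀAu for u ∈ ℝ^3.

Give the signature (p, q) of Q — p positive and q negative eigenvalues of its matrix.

An LDLᵀ factorisation of A has diagonal entries 1, -2, 2.
That gives 2 positive, 1 negative pivots.

(2, 1)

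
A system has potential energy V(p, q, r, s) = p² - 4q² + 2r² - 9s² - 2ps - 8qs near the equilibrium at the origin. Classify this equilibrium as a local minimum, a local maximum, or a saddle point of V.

saddle point

The Hessian at the origin is H = [[2, 0, 0, -2], [0, -8, 0, -8], [0, 0, 4, 0], [-2, -8, 0, -18]].
Row-reducing H symmetrically gives the diagonal entries 2, -8, 4, -12.
Counting signs: 2 positive, 2 negative.
H is indefinite, so the origin is a saddle point.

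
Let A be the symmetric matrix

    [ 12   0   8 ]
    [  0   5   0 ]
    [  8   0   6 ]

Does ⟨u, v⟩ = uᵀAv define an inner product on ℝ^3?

yes

Row-reducing A symmetrically gives the diagonal entries 12, 5, 2/3.
Counting signs: 3 positive.
Hence Q is positive definite.
⟨·,·⟩ is an inner product exactly when A is positive definite.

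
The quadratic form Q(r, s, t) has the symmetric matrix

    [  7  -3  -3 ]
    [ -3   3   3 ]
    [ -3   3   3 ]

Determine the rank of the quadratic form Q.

2

Row-reducing A symmetrically gives the diagonal entries 7, 12/7, 0.
Counting signs: 2 positive, 1 zero.
The rank is the number of nonzero pivots: 2.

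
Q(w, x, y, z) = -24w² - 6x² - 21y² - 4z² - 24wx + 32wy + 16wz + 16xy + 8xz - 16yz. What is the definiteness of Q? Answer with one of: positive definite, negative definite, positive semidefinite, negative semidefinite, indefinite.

The symmetric matrix is A = [[-24, -12, 16, 8], [-12, -6, 8, 4], [16, 8, -21, -8], [8, 4, -8, -4]].
Applying the same elementary operations to the rows and columns of A produces a congruent diagonal matrix with entries -24, 0, -31/3, -20/31.
So there are 3 negative, 1 zero pivots.
Hence Q is negative semidefinite.

negative semidefinite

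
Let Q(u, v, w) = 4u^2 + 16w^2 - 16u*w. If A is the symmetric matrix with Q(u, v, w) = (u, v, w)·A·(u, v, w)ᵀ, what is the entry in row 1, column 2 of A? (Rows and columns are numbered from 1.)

The coefficient of u·v in Q is 0. For a symmetric A this equals A[1,2] + A[2,1] = 2·A[1,2].
So A[1,2] = 0/2 = 0.

0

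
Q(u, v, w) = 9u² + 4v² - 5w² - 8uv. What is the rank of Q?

The associated matrix is A = [[9, -4, 0], [-4, 4, 0], [0, 0, -5]].
Congruent diagonalization of A (simultaneous row and column reduction) yields pivots 9, 20/9, -5.
Counting signs: 2 positive, 1 negative.
The rank is the number of nonzero pivots: 3.

3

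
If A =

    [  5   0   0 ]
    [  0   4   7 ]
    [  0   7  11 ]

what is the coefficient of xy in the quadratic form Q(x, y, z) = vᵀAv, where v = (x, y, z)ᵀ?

0

The coefficient of xy is A[1,2] + A[2,1] = 2·0 = 0.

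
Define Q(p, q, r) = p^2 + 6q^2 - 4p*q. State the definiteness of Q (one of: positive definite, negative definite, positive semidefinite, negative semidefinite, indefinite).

positive semidefinite

Write A = [[1, -2, 0], [-2, 6, 0], [0, 0, 0]].
Congruent diagonalization of A (simultaneous row and column reduction) yields pivots 1, 2, 0.
Counting signs: 2 positive, 1 zero.
Hence Q is positive semidefinite.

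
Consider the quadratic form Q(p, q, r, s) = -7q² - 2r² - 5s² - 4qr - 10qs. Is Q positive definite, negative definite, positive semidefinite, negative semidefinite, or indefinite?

The associated matrix is A = [[0, 0, 0, 0], [0, -7, -2, -5], [0, -2, -2, 0], [0, -5, 0, -5]].
Symmetric row and column elimination reduces A to a congruent diagonal form with pivots 0, -7, -10/7, 0.
That gives 2 negative, 2 zero pivots.
Hence Q is negative semidefinite.

negative semidefinite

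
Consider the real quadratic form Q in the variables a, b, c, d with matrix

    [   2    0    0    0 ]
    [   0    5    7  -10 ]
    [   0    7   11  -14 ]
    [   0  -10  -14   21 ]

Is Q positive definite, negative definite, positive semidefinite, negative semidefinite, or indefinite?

Leading principal minors: Δ_1 = 2, Δ_2 = 10, Δ_3 = 12, Δ_4 = 12.
All leading principal minors are positive, so by Sylvester's criterion Q is positive definite.

positive definite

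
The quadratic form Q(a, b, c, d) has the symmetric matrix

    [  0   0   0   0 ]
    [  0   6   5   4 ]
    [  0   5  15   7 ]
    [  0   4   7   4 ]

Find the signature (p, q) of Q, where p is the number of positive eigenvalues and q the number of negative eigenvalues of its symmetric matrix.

(3, 0)

Symmetric row and column elimination reduces A to a congruent diagonal form with pivots 0, 6, 65/6, 6/65.
Counting signs: 3 positive, 1 zero.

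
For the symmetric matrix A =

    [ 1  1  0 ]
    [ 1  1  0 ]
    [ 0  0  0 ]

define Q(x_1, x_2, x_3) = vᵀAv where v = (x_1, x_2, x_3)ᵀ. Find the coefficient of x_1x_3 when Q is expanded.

0

The coefficient of x_1x_3 is A[1,3] + A[3,1] = 2·0 = 0.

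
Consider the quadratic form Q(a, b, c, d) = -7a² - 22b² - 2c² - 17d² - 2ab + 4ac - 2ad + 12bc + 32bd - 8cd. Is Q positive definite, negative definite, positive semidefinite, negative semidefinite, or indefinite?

indefinite

Write A = [[-7, -1, 2, -1], [-1, -22, 6, 16], [2, 6, -2, -4], [-1, 16, -4, -17]].
Applying the same elementary operations to the rows and columns of A produces a congruent diagonal matrix with entries -7, -153/7, 10/153, -5.
That gives 1 positive, 3 negative pivots.
Hence Q is indefinite.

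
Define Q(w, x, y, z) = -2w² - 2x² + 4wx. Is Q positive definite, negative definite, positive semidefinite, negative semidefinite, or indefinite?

The symmetric matrix is A = [[-2, 2, 0, 0], [2, -2, 0, 0], [0, 0, 0, 0], [0, 0, 0, 0]].
Applying the same elementary operations to the rows and columns of A produces a congruent diagonal matrix with entries -2, 0, 0, 0.
That gives 1 negative, 3 zero pivots.
Hence Q is negative semidefinite.

negative semidefinite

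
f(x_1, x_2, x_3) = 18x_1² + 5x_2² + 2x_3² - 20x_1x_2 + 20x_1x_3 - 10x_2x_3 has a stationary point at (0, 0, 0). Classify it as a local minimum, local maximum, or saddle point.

The Hessian at the origin is H = [[36, -20, 20], [-20, 10, -10], [20, -10, 4]].
An LDLᵀ factorisation of H has diagonal entries 36, -10/9, -6.
So there are 1 positive, 2 negative pivots.
H is indefinite, so the origin is a saddle point.

saddle point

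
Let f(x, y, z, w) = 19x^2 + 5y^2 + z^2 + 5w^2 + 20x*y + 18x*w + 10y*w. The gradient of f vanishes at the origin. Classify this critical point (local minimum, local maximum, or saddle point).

saddle point

The Hessian at the origin is H = [[38, 20, 0, 18], [20, 10, 0, 10], [0, 0, 2, 0], [18, 10, 0, 10]].
Congruent diagonalization of H (simultaneous row and column reduction) yields pivots 38, -10/19, 2, 2.
So there are 3 positive, 1 negative pivots.
H is indefinite, so the origin is a saddle point.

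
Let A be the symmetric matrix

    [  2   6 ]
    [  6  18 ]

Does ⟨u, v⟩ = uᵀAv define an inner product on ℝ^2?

no

Row-reducing A symmetrically gives the diagonal entries 2, 0.
So there are 1 positive, 1 zero pivots.
Hence Q is positive semidefinite.
⟨·,·⟩ is an inner product exactly when A is positive definite.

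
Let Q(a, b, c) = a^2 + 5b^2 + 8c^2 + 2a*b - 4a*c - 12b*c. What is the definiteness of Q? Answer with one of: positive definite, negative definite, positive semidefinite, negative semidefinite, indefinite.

Write A = [[1, 1, -2], [1, 5, -6], [-2, -6, 8]].
Congruent diagonalization of A (simultaneous row and column reduction) yields pivots 1, 4, 0.
That gives 2 positive, 1 zero pivots.
Hence Q is positive semidefinite.

positive semidefinite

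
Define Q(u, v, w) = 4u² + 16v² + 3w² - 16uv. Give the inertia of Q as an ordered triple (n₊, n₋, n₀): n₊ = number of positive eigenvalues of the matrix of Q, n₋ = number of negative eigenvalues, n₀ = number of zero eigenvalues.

The symmetric matrix is A = [[4, -8, 0], [-8, 16, 0], [0, 0, 3]].
Symmetric row and column elimination reduces A to a congruent diagonal form with pivots 4, 0, 3.
Counting signs: 2 positive, 1 zero.

(2, 0, 1)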